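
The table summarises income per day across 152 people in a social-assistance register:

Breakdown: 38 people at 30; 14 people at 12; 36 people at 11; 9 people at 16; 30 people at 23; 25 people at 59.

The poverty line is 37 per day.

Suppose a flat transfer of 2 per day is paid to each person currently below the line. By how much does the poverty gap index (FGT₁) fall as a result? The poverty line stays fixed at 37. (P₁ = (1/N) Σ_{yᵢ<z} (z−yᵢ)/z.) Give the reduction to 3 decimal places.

Before: below the line — 36×11, 14×12, 9×16, 30×23, 38×30; poverty gap index (FGT₁) = 0.38425.
After the 2 transfer: below the line — 36×13, 14×14, 9×18, 30×25, 38×32; poverty gap index (FGT₁) = 0.33908.
Reduction = 0.38425 − 0.33908 = 0.045.

0.045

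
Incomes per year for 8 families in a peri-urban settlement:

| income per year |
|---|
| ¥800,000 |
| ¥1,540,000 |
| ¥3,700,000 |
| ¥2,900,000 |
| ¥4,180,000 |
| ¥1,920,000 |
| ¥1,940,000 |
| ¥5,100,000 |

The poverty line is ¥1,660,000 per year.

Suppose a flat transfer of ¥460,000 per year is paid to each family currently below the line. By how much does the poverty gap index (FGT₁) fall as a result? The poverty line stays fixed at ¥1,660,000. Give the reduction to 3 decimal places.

0.044

Before: below the line — ¥800,000, ¥1,540,000; poverty gap index (FGT₁) = 0.07380.
After the ¥460,000 transfer: below the line — ¥1,260,000; poverty gap index (FGT₁) = 0.03012.
Reduction = 0.07380 − 0.03012 = 0.044.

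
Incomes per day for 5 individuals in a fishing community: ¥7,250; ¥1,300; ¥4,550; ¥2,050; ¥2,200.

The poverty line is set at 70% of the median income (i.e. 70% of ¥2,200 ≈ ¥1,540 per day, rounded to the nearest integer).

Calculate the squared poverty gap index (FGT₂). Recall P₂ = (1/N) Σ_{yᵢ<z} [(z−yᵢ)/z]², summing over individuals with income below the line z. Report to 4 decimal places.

Incomes under z: ¥1,300 (q = 1 of N = 5).
Gap ratios (z−y)/z: (1540−1300)/1540 = 0.1558.
Squared: 0.0243.
Sum = 0.024287; P₂ = 0.024287 / 5 = 0.0049.

0.0049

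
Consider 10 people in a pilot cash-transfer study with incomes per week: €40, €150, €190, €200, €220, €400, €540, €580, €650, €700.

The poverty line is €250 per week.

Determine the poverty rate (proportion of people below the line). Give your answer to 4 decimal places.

5 of the 10 people have income below €250.
H = 5/10 = 0.5000.

0.5000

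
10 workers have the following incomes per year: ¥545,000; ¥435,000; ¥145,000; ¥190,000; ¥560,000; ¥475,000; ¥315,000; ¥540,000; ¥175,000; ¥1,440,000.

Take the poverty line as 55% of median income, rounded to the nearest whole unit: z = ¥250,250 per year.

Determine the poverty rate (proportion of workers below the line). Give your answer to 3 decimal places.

3 of the 10 workers have income below ¥250,250.
H = 3/10 = 0.300.

0.300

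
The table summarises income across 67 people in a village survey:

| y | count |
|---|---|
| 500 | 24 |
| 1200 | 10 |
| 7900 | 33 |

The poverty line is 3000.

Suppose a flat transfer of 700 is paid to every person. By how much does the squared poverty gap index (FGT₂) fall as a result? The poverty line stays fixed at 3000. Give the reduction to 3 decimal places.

Before: below the line — 24×500, 10×1200; squared poverty gap index (FGT₂) = 0.30249.
After the 700 transfer: below the line — 24×1200, 10×1900; squared poverty gap index (FGT₂) = 0.14902.
Reduction = 0.30249 − 0.14902 = 0.153.

0.153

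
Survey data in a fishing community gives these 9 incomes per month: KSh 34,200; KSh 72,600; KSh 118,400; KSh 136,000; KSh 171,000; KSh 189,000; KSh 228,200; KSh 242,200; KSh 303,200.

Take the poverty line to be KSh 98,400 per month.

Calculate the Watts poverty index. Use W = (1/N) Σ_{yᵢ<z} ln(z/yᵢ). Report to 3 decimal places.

Incomes under z: KSh 34,200, KSh 72,600 (q = 2 of N = 9).
ln(z/y) terms: ln(98400/34200) = 1.0568; ln(98400/72600) = 0.3041.
W = 1.360891 / 9 = 0.151.

0.151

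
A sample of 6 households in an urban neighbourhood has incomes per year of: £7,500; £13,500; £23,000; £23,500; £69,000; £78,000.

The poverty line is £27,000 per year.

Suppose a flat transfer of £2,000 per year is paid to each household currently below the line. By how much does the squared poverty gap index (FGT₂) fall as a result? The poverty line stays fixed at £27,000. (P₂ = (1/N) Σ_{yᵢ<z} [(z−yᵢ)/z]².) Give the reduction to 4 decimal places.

0.0334

Before: below the line — £7,500, £13,500, £23,000, £23,500; squared poverty gap index (FGT₂) = 0.135059.
After the £2,000 transfer: below the line — £9,500, £15,500, £25,000, £25,500; squared poverty gap index (FGT₂) = 0.101680.
Reduction = 0.135059 − 0.101680 = 0.0334.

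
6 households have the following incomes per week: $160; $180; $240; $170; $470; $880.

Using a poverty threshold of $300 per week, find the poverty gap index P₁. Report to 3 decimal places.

0.250

Incomes under z: $160, $170, $180, $240 (q = 4 of N = 6).
Shortfall ratios: (300−160)/300 = 0.4667; (300−170)/300 = 0.4333; (300−180)/300 = 0.4000; (300−240)/300 = 0.2000.
Σ = 1.500000. Dividing by the full population N = 6 gives P₁ = 0.250.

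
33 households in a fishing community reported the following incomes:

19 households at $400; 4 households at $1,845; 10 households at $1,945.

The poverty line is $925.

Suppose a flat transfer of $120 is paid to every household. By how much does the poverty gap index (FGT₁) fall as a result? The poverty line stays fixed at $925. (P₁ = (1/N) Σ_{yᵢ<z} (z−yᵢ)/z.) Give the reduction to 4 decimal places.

0.0747

Before: below the line — 19×$400; poverty gap index (FGT₁) = 0.326781.
After the $120 transfer: below the line — 19×$520; poverty gap index (FGT₁) = 0.252088.
Reduction = 0.326781 − 0.252088 = 0.0747.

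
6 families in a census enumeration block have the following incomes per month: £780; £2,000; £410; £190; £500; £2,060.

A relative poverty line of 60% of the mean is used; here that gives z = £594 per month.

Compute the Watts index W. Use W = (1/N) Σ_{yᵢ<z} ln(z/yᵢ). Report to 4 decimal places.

Below the line: £190, £410, £500 (q = 3 of N = 6).
Log shortfalls: ln(594/190) = 1.1399; ln(594/410) = 0.3707; ln(594/500) = 0.1723.
W = 1.682849 / 6 = 0.2805.

0.2805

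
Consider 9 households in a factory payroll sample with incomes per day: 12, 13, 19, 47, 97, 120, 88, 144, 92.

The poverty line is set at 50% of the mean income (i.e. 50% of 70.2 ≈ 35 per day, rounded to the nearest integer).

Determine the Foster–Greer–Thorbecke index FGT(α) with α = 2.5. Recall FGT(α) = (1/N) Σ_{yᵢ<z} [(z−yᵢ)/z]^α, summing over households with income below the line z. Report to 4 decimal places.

0.0894

Poor units: 12, 13, 19 (q = 3 of N = 9).
Relative gaps: (35−12)/35 = 0.6571; (35−13)/35 = 0.6286; (35−19)/35 = 0.4571.
Raised to α = 2.5: 0.35007; 0.31325; 0.14130.
Sum = 0.804608; FGT(2.5) = 0.804608 / 9 = 0.0894.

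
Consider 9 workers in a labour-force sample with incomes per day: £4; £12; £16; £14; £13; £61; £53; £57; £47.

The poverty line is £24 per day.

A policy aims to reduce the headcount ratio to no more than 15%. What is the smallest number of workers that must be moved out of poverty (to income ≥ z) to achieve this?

5 of the 9 workers are poor, so H = 5/9 = 0.556.
A headcount ratio of at most 15% allows at most ⌊0.15 × 9⌋ = 1 poor workers.
So at least 5 − 1 = 4 must be lifted.

4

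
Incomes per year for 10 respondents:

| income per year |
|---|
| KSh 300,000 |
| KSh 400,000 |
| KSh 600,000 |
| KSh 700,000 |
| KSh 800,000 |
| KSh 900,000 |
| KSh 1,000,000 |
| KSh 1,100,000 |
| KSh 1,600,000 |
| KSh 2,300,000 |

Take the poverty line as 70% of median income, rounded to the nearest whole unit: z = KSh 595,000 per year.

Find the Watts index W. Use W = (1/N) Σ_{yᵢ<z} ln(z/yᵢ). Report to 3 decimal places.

0.108

Below the line: KSh 300,000, KSh 400,000 (q = 2 of N = 10).
Log gaps: ln(595000/300000) = 0.6848; ln(595000/400000) = 0.3971.
W = 1.081876 / 10 = 0.108.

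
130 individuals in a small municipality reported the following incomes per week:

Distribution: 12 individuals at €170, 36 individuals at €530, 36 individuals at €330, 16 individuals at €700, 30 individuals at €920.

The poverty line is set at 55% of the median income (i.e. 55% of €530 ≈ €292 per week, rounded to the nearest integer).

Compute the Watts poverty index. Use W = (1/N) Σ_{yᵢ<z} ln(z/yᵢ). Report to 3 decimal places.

0.050

Below z: 12×€170 (q = 12 of N = 130).
Log gaps: ln(292/170) = 0.5410 (×12).
W = 6.491464 / 130 = 0.050.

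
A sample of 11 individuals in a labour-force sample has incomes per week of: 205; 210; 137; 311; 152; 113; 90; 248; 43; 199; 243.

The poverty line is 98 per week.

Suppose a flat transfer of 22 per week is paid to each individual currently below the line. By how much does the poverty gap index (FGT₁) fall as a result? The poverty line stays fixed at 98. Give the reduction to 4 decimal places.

0.0278

Before: below the line — 43, 90; poverty gap index (FGT₁) = 0.058442.
After the 22 transfer: below the line — 65; poverty gap index (FGT₁) = 0.030612.
Reduction = 0.058442 − 0.030612 = 0.0278.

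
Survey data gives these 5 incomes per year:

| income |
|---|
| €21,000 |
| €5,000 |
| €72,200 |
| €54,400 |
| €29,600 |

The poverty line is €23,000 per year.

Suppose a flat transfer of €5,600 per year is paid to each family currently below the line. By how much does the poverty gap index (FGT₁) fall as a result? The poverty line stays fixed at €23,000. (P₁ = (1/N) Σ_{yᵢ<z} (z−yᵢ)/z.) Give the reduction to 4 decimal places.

0.0661

Before: below the line — €5,000, €21,000; poverty gap index (FGT₁) = 0.173913.
After the €5,600 transfer: below the line — €10,600; poverty gap index (FGT₁) = 0.107826.
Reduction = 0.173913 − 0.107826 = 0.0661.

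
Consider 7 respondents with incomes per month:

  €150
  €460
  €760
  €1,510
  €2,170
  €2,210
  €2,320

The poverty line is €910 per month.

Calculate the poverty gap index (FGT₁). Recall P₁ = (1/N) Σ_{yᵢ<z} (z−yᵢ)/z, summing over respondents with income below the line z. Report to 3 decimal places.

Incomes under z: €150, €460, €760 (q = 3 of N = 7).
Relative gaps: (910−150)/910 = 0.8352; (910−460)/910 = 0.4945; (910−760)/910 = 0.1648.
Σ = 1.494505. Dividing by the full population N = 7 gives P₁ = 0.214.

0.214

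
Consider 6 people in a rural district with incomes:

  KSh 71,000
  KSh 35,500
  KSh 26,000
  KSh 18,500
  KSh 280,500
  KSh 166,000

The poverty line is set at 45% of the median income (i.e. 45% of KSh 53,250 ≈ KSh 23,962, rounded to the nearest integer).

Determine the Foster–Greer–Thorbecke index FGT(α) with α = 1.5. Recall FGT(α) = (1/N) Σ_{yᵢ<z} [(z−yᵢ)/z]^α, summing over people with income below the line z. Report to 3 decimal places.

Below the line: KSh 18,500 (q = 1 of N = 6).
Gap ratios (z−y)/z: (23962−18500)/23962 = 0.2279.
Raised to α = 1.5: 0.10883.
Sum = 0.108829; FGT(1.5) = 0.108829 / 6 = 0.018.

0.018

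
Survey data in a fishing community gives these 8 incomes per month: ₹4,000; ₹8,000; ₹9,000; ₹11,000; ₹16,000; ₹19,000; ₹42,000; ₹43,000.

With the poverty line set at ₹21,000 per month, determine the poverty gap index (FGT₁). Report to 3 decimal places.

0.351

Poor units: ₹4,000, ₹8,000, ₹9,000, ₹11,000, ₹16,000, ₹19,000 (q = 6 of N = 8).
Relative gaps: (21000−4000)/21000 = 0.8095; (21000−8000)/21000 = 0.6190; (21000−9000)/21000 = 0.5714; (21000−11000)/21000 = 0.4762; (21000−16000)/21000 = 0.2381; (21000−19000)/21000 = 0.0952.
Sum of shortfalls = 2.809524; P₁ averages over all N: 2.809524 / 8 = 0.351.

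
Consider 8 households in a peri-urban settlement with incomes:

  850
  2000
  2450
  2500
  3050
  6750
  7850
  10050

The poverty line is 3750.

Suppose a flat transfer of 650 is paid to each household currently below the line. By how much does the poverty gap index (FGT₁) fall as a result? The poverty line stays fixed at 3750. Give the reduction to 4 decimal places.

0.1083

Before: below the line — 850, 2000, 2450, 2500, 3050; poverty gap index (FGT₁) = 0.263333.
After the 650 transfer: below the line — 1500, 2650, 3100, 3150, 3700; poverty gap index (FGT₁) = 0.155000.
Reduction = 0.263333 − 0.155000 = 0.1083.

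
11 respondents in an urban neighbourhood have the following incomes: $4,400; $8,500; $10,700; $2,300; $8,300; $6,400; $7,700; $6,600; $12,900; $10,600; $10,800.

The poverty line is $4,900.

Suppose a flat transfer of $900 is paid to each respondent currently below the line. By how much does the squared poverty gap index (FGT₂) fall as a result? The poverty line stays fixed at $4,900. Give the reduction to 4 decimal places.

0.0156

Before: below the line — $2,300, $4,400; squared poverty gap index (FGT₂) = 0.026542.
After the $900 transfer: below the line — $3,200; squared poverty gap index (FGT₂) = 0.010942.
Reduction = 0.026542 − 0.010942 = 0.0156.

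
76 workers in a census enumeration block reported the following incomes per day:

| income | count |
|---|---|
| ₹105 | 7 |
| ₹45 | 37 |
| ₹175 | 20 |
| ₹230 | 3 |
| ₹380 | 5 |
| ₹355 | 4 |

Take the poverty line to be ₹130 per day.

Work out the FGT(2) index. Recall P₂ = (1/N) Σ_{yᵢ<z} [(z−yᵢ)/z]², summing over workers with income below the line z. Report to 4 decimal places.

0.2115

Poor units: 37×₹45, 7×₹105 (q = 44 of N = 76).
Gap ratios (z−y)/z: (130−45)/130 = 0.6538 (×37); (130−105)/130 = 0.1923 (×7).
Squared: 0.4275 (×37); 0.0370 (×7).
Sum = 16.076923; P₂ = 16.076923 / 76 = 0.2115.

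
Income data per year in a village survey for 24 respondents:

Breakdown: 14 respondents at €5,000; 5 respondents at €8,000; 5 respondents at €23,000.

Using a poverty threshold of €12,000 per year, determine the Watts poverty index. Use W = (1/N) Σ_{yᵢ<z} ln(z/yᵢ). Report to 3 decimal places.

Incomes under z: 14×€5,000, 5×€8,000 (q = 19 of N = 24).
ln(z/y) terms: ln(12000/5000) = 0.8755 (×14); ln(12000/8000) = 0.4055 (×5).
W = 14.283888 / 24 = 0.595.

0.595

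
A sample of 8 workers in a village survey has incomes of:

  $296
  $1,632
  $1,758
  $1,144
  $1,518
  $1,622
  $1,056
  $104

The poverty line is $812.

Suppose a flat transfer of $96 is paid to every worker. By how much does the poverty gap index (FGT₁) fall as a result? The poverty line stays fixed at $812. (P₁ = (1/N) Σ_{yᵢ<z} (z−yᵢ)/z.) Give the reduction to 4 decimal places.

0.0296

Before: below the line — $104, $296; poverty gap index (FGT₁) = 0.188424.
After the $96 transfer: below the line — $200, $392; poverty gap index (FGT₁) = 0.158867.
Reduction = 0.188424 − 0.158867 = 0.0296.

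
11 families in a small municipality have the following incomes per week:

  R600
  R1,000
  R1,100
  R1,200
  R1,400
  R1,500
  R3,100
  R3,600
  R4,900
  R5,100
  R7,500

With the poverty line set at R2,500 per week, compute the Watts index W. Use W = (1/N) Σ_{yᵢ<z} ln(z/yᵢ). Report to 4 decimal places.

Incomes under z: R600, R1,000, R1,100, R1,200, R1,400, R1,500 (q = 6 of N = 11).
ln(z/y) terms: ln(2500/600) = 1.4271; ln(2500/1000) = 0.9163; ln(2500/1100) = 0.8210; ln(2500/1200) = 0.7340; ln(2500/1400) = 0.5798; ln(2500/1500) = 0.5108.
W = 4.989001 / 11 = 0.4535.

0.4535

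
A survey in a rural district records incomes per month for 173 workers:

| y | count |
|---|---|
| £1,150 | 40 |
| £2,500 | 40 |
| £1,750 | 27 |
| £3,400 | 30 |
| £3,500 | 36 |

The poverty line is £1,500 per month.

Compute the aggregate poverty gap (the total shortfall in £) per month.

£14,000

Incomes under z: 40×£1,150 (q = 40 of N = 173).
Individual gaps: 40×(1500−1150) = 14000.
Aggregate gap = £14,000.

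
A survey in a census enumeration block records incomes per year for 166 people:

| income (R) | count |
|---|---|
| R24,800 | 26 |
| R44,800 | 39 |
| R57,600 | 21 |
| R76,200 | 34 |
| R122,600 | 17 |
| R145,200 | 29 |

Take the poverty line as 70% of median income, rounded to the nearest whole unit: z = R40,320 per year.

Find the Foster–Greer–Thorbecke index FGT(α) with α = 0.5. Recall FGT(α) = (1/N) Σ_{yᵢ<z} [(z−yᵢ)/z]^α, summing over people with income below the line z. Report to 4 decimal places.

0.0972

Poor units: 26×R24,800 (q = 26 of N = 166).
Shortfall ratios: (40320−24800)/40320 = 0.3849 (×26).
Raised to α = 0.5: 0.62042 (×26).
Sum = 16.130913; FGT(0.5) = 16.130913 / 166 = 0.0972.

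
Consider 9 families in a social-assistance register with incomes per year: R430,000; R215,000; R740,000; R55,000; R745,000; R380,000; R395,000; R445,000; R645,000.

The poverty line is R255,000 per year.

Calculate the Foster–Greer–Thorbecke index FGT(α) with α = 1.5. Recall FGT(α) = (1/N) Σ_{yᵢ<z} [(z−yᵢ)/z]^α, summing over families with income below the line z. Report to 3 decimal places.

Poor units: R55,000, R215,000 (q = 2 of N = 9).
Gap ratios (z−y)/z: (255000−55000)/255000 = 0.7843; (255000−215000)/255000 = 0.1569.
Raised to α = 1.5: 0.69460; 0.06213.
Sum = 0.756727; FGT(1.5) = 0.756727 / 9 = 0.084.

0.084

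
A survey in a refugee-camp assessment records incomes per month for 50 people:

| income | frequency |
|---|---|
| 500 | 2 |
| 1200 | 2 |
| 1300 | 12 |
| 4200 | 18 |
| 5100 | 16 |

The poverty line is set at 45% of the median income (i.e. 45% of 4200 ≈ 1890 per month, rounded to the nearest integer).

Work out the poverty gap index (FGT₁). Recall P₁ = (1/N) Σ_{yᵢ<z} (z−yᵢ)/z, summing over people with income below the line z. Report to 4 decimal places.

0.1189

Below the line: 2×500, 2×1200, 12×1300 (q = 16 of N = 50).
Shortfall ratios: (1890−500)/1890 = 0.7354 (×2); (1890−1200)/1890 = 0.3651 (×2); (1890−1300)/1890 = 0.3122 (×12).
Sum of shortfalls = 5.947090; P₁ averages over all N: 5.947090 / 50 = 0.1189.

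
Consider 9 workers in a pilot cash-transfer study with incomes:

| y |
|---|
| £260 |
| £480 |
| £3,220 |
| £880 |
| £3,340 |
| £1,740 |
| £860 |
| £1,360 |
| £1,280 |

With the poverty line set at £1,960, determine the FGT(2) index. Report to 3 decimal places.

0.241

Below z: £260, £480, £860, £880, £1,280, £1,360, £1,740 (q = 7 of N = 9).
Normalized shortfalls: (1960−260)/1960 = 0.8673; (1960−480)/1960 = 0.7551; (1960−860)/1960 = 0.5612; (1960−880)/1960 = 0.5510; (1960−1280)/1960 = 0.3469; (1960−1360)/1960 = 0.3061; (1960−1740)/1960 = 0.1122.
Squared: 0.7523; 0.5702; 0.3150; 0.3036; 0.1204; 0.0937; 0.0126.
Sum = 2.167743; P₂ = 2.167743 / 9 = 0.241.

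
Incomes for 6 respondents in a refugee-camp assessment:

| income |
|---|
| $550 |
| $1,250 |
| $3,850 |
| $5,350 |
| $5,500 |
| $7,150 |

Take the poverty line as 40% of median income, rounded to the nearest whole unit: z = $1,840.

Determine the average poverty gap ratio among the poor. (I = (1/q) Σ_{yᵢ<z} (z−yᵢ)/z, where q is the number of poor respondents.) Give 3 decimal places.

Below the line: $550, $1,250 (q = 2 of N = 6).
Shortfall ratios (z−y)/z: 0.7011, 0.3207; sum = 1.021739.
The income-gap ratio divides by q (the poor only): 1.021739 / 2 = 0.511.

0.511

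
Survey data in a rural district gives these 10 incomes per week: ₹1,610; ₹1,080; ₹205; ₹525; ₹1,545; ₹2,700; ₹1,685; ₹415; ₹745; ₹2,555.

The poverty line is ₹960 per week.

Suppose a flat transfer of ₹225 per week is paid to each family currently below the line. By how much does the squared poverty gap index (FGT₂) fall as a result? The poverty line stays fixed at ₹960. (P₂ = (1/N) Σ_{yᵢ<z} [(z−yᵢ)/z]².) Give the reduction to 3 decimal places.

0.073

Before: below the line — ₹205, ₹415, ₹525, ₹745; squared poverty gap index (FGT₂) = 0.11963.
After the ₹225 transfer: below the line — ₹430, ₹640, ₹750; squared poverty gap index (FGT₂) = 0.04638.
Reduction = 0.11963 − 0.04638 = 0.073.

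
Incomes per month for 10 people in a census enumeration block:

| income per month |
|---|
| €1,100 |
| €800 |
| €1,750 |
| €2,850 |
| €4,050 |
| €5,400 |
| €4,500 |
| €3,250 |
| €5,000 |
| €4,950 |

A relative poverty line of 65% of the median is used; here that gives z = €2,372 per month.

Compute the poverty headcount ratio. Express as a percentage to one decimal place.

30.0%

3 of the 10 people have income below €2,372.
H = 3/10 = 30.0%.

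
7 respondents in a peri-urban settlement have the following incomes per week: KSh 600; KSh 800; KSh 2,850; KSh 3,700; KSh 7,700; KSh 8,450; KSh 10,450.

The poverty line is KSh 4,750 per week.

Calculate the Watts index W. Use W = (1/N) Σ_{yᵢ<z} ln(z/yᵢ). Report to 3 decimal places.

0.659

Below z: KSh 600, KSh 800, KSh 2,850, KSh 3,700 (q = 4 of N = 7).
ln(z/y) terms: ln(4750/600) = 2.0690; ln(4750/800) = 1.7813; ln(4750/2850) = 0.5108; ln(4750/3700) = 0.2498.
W = 4.610896 / 7 = 0.659.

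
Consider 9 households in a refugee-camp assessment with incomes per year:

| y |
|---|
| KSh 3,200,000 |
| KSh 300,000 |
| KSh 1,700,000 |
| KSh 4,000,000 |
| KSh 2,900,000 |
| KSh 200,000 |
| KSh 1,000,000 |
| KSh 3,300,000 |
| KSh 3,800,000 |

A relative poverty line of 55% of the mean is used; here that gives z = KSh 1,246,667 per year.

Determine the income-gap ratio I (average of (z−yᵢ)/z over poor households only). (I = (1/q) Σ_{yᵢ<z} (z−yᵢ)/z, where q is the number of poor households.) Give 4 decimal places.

0.5989

Poor units: KSh 200,000, KSh 300,000, KSh 1,000,000 (q = 3 of N = 9).
Shortfall ratios (z−y)/z: 0.8396, 0.7594, 0.1979; sum = 1.796792.
The income-gap ratio divides by q (the poor only): 1.796792 / 3 = 0.5989.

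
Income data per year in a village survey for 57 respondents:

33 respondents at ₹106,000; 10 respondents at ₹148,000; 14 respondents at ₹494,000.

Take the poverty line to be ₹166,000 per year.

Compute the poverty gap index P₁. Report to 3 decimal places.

0.228

Poor units: 33×₹106,000, 10×₹148,000 (q = 43 of N = 57).
Relative gaps: (166000−106000)/166000 = 0.3614 (×33); (166000−148000)/166000 = 0.1084 (×10).
Σ = 13.012048. Dividing by the full population N = 57 gives P₁ = 0.228.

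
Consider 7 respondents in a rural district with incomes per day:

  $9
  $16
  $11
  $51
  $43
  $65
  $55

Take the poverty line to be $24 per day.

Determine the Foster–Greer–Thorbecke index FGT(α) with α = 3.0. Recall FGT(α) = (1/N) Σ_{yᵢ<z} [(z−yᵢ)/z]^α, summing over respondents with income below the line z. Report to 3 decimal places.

Below the line: $9, $11, $16 (q = 3 of N = 7).
Relative gaps: (24−9)/24 = 0.6250; (24−11)/24 = 0.5417; (24−16)/24 = 0.3333.
Raised to α = 3.0: 0.24414; 0.15893; 0.03704.
Sum = 0.440104; FGT(3.0) = 0.440104 / 7 = 0.063.

0.063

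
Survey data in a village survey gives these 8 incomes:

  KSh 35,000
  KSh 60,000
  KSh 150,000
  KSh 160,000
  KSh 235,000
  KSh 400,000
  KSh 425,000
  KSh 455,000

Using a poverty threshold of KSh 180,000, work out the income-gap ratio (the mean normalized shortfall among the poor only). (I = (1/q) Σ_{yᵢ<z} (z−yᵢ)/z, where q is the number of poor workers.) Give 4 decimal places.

0.4375

Below z: KSh 35,000, KSh 60,000, KSh 150,000, KSh 160,000 (q = 4 of N = 8).
Relative gaps: 0.8056, 0.6667, 0.1667, 0.1111; sum = 1.750000.
The income-gap ratio divides by q (the poor only): 1.750000 / 4 = 0.4375.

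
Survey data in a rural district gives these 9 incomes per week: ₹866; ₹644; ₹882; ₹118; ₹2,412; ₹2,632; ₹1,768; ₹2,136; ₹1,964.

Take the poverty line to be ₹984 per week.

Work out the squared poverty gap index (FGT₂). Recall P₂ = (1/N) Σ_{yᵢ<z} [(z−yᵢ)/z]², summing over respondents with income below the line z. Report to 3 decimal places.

Incomes under z: ₹118, ₹644, ₹866, ₹882 (q = 4 of N = 9).
Normalized shortfalls: (984−118)/984 = 0.8801; (984−644)/984 = 0.3455; (984−866)/984 = 0.1199; (984−882)/984 = 0.1037.
Squared: 0.7745; 0.1194; 0.0144; 0.0107.
Sum = 0.919059; P₂ = 0.919059 / 9 = 0.102.

0.102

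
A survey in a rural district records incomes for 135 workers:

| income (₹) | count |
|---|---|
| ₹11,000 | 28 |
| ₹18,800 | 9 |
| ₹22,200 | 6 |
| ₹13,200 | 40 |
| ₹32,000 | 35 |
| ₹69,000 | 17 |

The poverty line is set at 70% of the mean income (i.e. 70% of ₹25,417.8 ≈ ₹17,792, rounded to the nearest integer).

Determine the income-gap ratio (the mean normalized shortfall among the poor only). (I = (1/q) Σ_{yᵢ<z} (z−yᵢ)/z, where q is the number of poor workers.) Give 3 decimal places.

Below z: 28×₹11,000, 40×₹13,200 (q = 68 of N = 135).
Relative gaps: 0.3817 (×28), 0.2581 (×40); sum = 21.012590.
The income-gap ratio divides by q (the poor only): 21.012590 / 68 = 0.309.

0.309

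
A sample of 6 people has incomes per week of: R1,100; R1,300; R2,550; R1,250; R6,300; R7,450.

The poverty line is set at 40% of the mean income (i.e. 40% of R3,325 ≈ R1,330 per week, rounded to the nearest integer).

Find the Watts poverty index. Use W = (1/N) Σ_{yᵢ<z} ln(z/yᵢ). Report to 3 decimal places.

Below the line: R1,100, R1,250, R1,300 (q = 3 of N = 6).
Log shortfalls: ln(1330/1100) = 0.1899; ln(1330/1250) = 0.0620; ln(1330/1300) = 0.0228.
W = 0.274719 / 6 = 0.046.

0.046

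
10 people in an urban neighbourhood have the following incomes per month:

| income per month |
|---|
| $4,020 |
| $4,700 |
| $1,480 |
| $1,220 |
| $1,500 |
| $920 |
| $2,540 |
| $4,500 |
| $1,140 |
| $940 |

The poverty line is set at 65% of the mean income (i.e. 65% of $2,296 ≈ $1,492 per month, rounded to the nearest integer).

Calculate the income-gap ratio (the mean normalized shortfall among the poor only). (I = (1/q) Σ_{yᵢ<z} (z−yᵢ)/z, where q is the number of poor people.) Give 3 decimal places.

Below z: $920, $940, $1,140, $1,220, $1,480 (q = 5 of N = 10).
Shortfall ratios (z−y)/z: 0.3834, 0.3700, 0.2359, 0.1823, 0.0080; sum = 1.179625.
The income-gap ratio divides by q (the poor only): 1.179625 / 5 = 0.236.

0.236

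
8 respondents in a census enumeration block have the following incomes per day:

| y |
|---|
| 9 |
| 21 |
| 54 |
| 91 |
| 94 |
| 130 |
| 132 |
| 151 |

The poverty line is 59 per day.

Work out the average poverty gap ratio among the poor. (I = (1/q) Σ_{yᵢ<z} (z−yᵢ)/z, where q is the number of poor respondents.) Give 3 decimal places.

Below z: 9, 21, 54 (q = 3 of N = 8).
Shortfall ratios (z−y)/z: 0.8475, 0.6441, 0.0847; sum = 1.576271.
The income-gap ratio divides by q (the poor only): 1.576271 / 3 = 0.525.

0.525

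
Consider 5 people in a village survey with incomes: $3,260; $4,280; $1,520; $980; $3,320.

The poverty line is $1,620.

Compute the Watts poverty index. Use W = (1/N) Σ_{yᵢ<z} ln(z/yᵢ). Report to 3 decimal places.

Below the line: $980, $1,520 (q = 2 of N = 5).
Log shortfalls: ln(1620/980) = 0.5026; ln(1620/1520) = 0.0637.
W = 0.566345 / 5 = 0.113.

0.113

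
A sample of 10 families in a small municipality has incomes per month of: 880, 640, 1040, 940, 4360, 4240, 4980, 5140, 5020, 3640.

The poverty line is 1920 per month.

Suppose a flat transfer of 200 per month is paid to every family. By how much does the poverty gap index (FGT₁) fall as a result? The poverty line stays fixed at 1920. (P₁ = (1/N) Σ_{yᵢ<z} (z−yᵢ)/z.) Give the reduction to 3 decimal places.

0.042

Before: below the line — 640, 880, 940, 1040; poverty gap index (FGT₁) = 0.21771.
After the 200 transfer: below the line — 840, 1080, 1140, 1240; poverty gap index (FGT₁) = 0.17604.
Reduction = 0.21771 − 0.17604 = 0.042.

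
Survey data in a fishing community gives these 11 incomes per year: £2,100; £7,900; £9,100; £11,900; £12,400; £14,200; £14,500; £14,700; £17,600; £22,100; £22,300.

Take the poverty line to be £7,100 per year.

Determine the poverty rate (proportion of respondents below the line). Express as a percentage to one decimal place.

9.1%

1 of the 11 respondents have income below £7,100.
H = 1/11 = 9.1%.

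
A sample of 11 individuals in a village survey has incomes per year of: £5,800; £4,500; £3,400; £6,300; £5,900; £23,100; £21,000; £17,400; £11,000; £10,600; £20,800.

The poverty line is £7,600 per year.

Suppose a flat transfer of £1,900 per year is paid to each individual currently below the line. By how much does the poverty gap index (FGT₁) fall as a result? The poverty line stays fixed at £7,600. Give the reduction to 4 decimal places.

0.1029

Before: below the line — £3,400, £4,500, £5,800, £5,900, £6,300; poverty gap index (FGT₁) = 0.144737.
After the £1,900 transfer: below the line — £5,300, £6,400; poverty gap index (FGT₁) = 0.041866.
Reduction = 0.144737 − 0.041866 = 0.1029.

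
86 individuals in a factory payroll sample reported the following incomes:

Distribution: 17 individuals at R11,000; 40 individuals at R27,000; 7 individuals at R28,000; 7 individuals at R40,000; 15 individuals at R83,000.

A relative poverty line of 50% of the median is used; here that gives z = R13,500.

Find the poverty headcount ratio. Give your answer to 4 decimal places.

17 of the 86 individuals have income below R13,500.
H = 17/86 = 0.1977.

0.1977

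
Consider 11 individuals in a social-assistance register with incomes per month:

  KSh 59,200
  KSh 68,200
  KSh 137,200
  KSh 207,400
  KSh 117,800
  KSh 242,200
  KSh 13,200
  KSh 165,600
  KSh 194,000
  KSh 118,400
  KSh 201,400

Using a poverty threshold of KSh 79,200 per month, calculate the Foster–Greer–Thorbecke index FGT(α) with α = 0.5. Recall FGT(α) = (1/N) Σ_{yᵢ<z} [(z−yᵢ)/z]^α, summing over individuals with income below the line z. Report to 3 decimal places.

0.163

Below z: KSh 13,200, KSh 59,200, KSh 68,200 (q = 3 of N = 11).
Normalized shortfalls: (79200−13200)/79200 = 0.8333; (79200−59200)/79200 = 0.2525; (79200−68200)/79200 = 0.1389.
Raised to α = 0.5: 0.91287; 0.50252; 0.37268.
Sum = 1.788068; FGT(0.5) = 1.788068 / 11 = 0.163.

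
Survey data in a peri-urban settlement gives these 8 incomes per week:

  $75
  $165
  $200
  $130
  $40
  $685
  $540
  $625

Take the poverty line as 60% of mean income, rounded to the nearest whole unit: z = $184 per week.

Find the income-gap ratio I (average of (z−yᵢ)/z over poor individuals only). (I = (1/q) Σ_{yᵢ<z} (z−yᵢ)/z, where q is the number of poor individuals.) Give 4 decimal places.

Below z: $40, $75, $130, $165 (q = 4 of N = 8).
Relative gaps: 0.7826, 0.5924, 0.2935, 0.1033; sum = 1.771739.
The income-gap ratio divides by q (the poor only): 1.771739 / 4 = 0.4429.

0.4429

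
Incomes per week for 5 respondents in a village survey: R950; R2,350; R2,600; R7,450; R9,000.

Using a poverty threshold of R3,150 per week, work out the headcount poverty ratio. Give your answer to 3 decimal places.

0.600

3 of the 5 respondents have income below R3,150.
H = 3/5 = 0.600.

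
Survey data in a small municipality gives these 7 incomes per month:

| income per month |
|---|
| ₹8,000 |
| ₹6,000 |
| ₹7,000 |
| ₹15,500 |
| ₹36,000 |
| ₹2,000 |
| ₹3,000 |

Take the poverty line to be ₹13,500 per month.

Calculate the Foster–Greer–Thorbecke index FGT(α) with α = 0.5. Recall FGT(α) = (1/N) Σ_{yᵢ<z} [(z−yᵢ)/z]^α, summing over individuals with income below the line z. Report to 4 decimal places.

Poor units: ₹2,000, ₹3,000, ₹6,000, ₹7,000, ₹8,000 (q = 5 of N = 7).
Normalized shortfalls: (13500−2000)/13500 = 0.8519; (13500−3000)/13500 = 0.7778; (13500−6000)/13500 = 0.5556; (13500−7000)/13500 = 0.4815; (13500−8000)/13500 = 0.4074.
Raised to α = 0.5: 0.92296; 0.88192; 0.74536; 0.69389; 0.63828.
Sum = 3.882405; FGT(0.5) = 3.882405 / 7 = 0.5546.

0.5546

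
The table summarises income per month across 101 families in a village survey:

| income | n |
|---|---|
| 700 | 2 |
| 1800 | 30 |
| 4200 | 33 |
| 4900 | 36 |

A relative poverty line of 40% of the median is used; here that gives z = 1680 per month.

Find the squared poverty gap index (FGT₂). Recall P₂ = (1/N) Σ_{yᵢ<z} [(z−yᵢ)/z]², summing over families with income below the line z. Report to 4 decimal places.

Below the line: 2×700 (q = 2 of N = 101).
Relative gaps: (1680−700)/1680 = 0.5833 (×2).
Squared: 0.3403 (×2).
Sum = 0.680556; P₂ = 0.680556 / 101 = 0.0067.

0.0067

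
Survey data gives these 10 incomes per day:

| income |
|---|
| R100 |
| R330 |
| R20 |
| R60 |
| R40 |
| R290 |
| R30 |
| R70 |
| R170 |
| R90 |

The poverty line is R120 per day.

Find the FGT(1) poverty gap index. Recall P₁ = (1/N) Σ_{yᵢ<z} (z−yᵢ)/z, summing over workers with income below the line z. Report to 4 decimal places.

0.3583

Incomes under z: R20, R30, R40, R60, R70, R90, R100 (q = 7 of N = 10).
Normalized shortfalls: (120−20)/120 = 0.8333; (120−30)/120 = 0.7500; (120−40)/120 = 0.6667; (120−60)/120 = 0.5000; (120−70)/120 = 0.4167; (120−90)/120 = 0.2500; (120−100)/120 = 0.1667.
Sum of shortfalls = 3.583333; P₁ averages over all N: 3.583333 / 10 = 0.3583.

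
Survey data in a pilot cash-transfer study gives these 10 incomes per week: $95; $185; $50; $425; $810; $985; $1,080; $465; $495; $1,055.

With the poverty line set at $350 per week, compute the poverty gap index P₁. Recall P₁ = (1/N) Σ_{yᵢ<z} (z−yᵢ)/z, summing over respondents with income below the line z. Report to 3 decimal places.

0.206

Incomes under z: $50, $95, $185 (q = 3 of N = 10).
Normalized shortfalls: (350−50)/350 = 0.8571; (350−95)/350 = 0.7286; (350−185)/350 = 0.4714.
Σ = 2.057143. Dividing by the full population N = 10 gives P₁ = 0.206.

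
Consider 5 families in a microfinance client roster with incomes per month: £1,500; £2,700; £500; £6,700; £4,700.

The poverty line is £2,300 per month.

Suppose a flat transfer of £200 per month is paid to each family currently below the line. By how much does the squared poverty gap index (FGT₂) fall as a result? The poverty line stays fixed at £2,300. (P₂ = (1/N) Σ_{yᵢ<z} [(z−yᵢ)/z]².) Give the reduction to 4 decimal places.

Before: below the line — £500, £1,500; squared poverty gap index (FGT₂) = 0.146692.
After the £200 transfer: below the line — £700, £1,700; squared poverty gap index (FGT₂) = 0.110397.
Reduction = 0.146692 − 0.110397 = 0.0363.

0.0363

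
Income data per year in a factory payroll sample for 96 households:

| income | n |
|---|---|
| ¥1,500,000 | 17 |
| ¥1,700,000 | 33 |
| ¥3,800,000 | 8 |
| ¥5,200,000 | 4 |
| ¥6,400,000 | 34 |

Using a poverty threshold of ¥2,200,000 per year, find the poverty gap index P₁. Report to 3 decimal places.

Below z: 17×¥1,500,000, 33×¥1,700,000 (q = 50 of N = 96).
Normalized shortfalls: (2200000−1500000)/2200000 = 0.3182 (×17); (2200000−1700000)/2200000 = 0.2273 (×33).
Sum of shortfalls = 12.909091; P₁ averages over all N: 12.909091 / 96 = 0.134.

0.134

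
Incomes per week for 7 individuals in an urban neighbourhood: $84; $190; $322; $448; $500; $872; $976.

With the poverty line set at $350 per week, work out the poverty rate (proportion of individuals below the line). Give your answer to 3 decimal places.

3 of the 7 individuals have income below $350.
H = 3/7 = 0.429.

0.429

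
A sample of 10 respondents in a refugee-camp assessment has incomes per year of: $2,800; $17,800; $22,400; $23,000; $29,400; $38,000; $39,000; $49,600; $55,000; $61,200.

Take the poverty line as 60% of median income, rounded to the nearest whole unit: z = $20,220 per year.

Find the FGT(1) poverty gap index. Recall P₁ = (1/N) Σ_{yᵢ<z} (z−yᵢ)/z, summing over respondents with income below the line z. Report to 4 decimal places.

Incomes under z: $2,800, $17,800 (q = 2 of N = 10).
Relative gaps: (20220−2800)/20220 = 0.8615; (20220−17800)/20220 = 0.1197.
Σ = 0.981207. Dividing by the full population N = 10 gives P₁ = 0.0981.

0.0981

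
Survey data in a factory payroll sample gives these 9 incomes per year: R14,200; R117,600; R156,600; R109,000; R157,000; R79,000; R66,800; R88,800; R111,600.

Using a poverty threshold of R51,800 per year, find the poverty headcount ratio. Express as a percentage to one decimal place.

1 of the 9 people have income below R51,800.
H = 1/9 = 11.1%.

11.1%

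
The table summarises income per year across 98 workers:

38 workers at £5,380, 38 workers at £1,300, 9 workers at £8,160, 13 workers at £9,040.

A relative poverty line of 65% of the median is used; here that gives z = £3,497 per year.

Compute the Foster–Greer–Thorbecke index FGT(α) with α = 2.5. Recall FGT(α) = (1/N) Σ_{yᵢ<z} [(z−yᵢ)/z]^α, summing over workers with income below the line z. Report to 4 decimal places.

0.1213

Below the line: 38×£1,300 (q = 38 of N = 98).
Shortfall ratios: (3497−1300)/3497 = 0.6283 (×38).
Raised to α = 2.5: 0.31285 (×38).
Sum = 11.888297; FGT(2.5) = 11.888297 / 98 = 0.1213.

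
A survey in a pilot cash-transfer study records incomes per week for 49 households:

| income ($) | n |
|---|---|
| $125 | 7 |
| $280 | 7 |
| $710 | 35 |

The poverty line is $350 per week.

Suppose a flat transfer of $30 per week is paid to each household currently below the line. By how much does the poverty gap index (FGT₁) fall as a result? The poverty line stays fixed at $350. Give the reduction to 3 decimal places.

0.024

Before: below the line — 7×$125, 7×$280; poverty gap index (FGT₁) = 0.12041.
After the $30 transfer: below the line — 7×$155, 7×$310; poverty gap index (FGT₁) = 0.09592.
Reduction = 0.12041 − 0.09592 = 0.024.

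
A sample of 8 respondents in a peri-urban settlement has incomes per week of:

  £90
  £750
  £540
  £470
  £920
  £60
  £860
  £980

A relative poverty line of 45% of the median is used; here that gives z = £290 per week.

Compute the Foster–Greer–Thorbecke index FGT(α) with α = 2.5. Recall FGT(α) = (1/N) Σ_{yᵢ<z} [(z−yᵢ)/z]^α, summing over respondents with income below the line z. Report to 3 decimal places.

Below the line: £60, £90 (q = 2 of N = 8).
Normalized shortfalls: (290−60)/290 = 0.7931; (290−90)/290 = 0.6897.
Raised to α = 2.5: 0.56018; 0.39498.
Sum = 0.955161; FGT(2.5) = 0.955161 / 8 = 0.119.

0.119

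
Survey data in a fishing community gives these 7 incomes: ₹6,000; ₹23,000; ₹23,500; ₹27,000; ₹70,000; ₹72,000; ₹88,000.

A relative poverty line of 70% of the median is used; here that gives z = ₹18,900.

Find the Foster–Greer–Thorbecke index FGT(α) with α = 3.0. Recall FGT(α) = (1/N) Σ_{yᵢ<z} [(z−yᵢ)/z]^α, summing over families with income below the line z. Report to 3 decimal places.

Below z: ₹6,000 (q = 1 of N = 7).
Relative gaps: (18900−6000)/18900 = 0.6825.
Raised to α = 3.0: 0.31797.
Sum = 0.317968; FGT(3.0) = 0.317968 / 7 = 0.045.

0.045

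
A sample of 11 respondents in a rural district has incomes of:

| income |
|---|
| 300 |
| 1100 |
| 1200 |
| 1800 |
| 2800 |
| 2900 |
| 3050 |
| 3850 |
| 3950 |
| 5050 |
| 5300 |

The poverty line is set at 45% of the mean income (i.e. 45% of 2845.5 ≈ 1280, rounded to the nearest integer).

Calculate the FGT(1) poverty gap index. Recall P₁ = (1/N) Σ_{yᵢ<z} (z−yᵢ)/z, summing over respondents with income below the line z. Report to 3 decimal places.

Below z: 300, 1100, 1200 (q = 3 of N = 11).
Relative gaps: (1280−300)/1280 = 0.7656; (1280−1100)/1280 = 0.1406; (1280−1200)/1280 = 0.0625.
Σ = 0.968750. Dividing by the full population N = 11 gives P₁ = 0.088.

0.088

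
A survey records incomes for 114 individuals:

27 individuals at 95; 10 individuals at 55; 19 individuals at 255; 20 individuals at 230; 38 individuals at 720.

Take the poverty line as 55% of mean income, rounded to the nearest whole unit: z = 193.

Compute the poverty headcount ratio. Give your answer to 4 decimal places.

0.3246

37 of the 114 individuals have income below 193.
H = 37/114 = 0.3246.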